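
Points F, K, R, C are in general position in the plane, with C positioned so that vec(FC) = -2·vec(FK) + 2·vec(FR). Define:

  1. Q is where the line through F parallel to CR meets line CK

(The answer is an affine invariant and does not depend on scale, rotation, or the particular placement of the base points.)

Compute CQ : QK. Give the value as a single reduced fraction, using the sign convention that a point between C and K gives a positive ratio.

Work in coordinates with F = (0, 0), K = (1, 0), R = (0, 1), C = (-2, 2).
1. Q is where the line through F parallel to CR meets line CK ⇒ Q = (4, -2)
Q = C + t·(K−C) with t = 2, so CQ:QK = t:(1−t) = 2:-1

CQ:QK = -2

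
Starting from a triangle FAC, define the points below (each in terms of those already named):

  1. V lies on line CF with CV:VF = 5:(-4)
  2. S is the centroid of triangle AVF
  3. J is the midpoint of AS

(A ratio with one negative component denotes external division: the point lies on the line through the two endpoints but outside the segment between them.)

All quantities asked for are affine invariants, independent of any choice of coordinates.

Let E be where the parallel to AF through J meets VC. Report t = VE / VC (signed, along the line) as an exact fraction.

t = 2/3

Set F = (0, 0), A = (1, 0), C = (0, 1); any affine frame gives the same invariant.
1. V lies on line CF with CV:VF = 5:(-4) ⇒ V = (0, -4)
2. S is the centroid of triangle AVF ⇒ S = (1/3, -4/3)
3. J is the midpoint of AS ⇒ J = (2/3, -2/3)
through J parallel to AF: direction (-1, 0); meets VC at E = (0, -2/3)
E = V + t·(C−V) with t = 2/3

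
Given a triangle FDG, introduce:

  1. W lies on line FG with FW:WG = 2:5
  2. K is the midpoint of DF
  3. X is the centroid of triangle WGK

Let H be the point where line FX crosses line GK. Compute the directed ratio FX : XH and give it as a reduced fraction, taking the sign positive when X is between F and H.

FX:XH = 16/5

Choose coordinates F = (0, 0), D = (1, 0), G = (0, 1).
1. W lies on line FG with FW:WG = 2:5 ⇒ W = (0, 2/7)
2. K is the midpoint of DF ⇒ K = (1/2, 0)
3. X is the centroid of triangle WGK ⇒ X = (1/6, 3/7)
line FX meets GK at H = (7/32, 9/16)
X = F + t·(H−F) with t = 16/21, so FX:XH = 16/21:5/21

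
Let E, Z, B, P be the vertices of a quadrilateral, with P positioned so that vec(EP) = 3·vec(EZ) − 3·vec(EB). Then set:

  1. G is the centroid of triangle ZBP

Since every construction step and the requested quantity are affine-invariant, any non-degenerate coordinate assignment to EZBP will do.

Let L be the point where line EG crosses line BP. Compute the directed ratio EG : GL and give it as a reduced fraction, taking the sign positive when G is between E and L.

EG:GL = -10

Assign E = (0, 0), Z = (1, 0), B = (0, 1), P = (3, -3) — the answer is frame-independent, so this choice is without loss of generality.
1. G is the centroid of triangle ZBP ⇒ G = (4/3, -2/3)
line EG meets BP at L = (6/5, -3/5)
G = E + t·(L−E) with t = 10/9, so EG:GL = 10/9:-1/9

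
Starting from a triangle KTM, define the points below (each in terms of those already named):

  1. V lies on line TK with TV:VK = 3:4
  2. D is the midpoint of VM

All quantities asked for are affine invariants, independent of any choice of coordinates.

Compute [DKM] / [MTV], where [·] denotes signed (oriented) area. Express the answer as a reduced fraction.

Choose coordinates K = (0, 0), T = (1, 0), M = (0, 1).
1. V lies on line TK with TV:VK = 3:4 ⇒ V = (4/7, 0)
2. D is the midpoint of VM ⇒ D = (2/7, 1/2)
2·[DKM] = -2/7, 2·[MTV] = -3/7
[DKM]:[MTV] = -2/7:-3/7 = 2/3

[DKM]:[MTV] = 2/3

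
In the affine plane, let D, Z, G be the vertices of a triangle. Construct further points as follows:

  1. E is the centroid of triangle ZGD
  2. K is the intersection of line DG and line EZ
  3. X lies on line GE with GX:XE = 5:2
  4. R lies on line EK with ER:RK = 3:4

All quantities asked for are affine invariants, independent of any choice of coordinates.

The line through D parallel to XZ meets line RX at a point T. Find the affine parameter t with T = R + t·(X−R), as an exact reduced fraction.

Choose coordinates D = (0, 0), Z = (1, 0), G = (0, 1).
1. E is the centroid of triangle ZGD ⇒ E = (1/3, 1/3)
2. K is the intersection of line DG and line EZ ⇒ K = (0, 1/2)
3. X lies on line GE with GX:XE = 5:2 ⇒ X = (5/21, 11/21)
4. R lies on line EK with ER:RK = 3:4 ⇒ R = (4/21, 17/42)
through D parallel to XZ: direction (16/21, -11/21); meets RX at T = (8/357, -11/714)
T = R + t·(X−R) with t = -60/17

t = -60/17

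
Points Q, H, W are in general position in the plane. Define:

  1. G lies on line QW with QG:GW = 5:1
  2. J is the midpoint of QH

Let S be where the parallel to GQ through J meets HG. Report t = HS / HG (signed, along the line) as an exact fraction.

t = 1/2

Set Q = (0, 0), H = (1, 0), W = (0, 1); any affine frame gives the same invariant.
1. G lies on line QW with QG:GW = 5:1 ⇒ G = (0, 5/6)
2. J is the midpoint of QH ⇒ J = (1/2, 0)
through J parallel to GQ: direction (0, -5/6); meets HG at S = (1/2, 5/12)
S = H + t·(G−H) with t = 1/2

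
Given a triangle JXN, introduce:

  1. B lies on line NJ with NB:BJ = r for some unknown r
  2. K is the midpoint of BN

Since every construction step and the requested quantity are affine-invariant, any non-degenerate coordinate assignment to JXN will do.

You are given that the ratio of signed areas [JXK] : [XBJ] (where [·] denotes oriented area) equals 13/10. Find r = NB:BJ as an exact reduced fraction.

Assign J = (0, 0), X = (1, 0), N = (0, 1) — the answer is frame-independent, so this choice is without loss of generality.
1. With NB:BJ = r, write λ = r/(r+1) so B = N + λ·(J−N); B is affine-linear in λ
2. K is the midpoint of BN ⇒ K is an affine combination of earlier points and hence also affine-linear in λ
Every point depending on B is an affine combination of B and λ-independent points, so each such coordinate is linear in λ; the λ² term in each signed area is a multiple of (J−N)×(J−N) = 0, so 2·[JXK] and 2·[XBJ] are each linear in λ. Evaluating at λ=0 and λ=1:
  2·[JXK] = -1/2·λ + 1,   2·[XBJ] = −λ + 1
So [JXK]:[XBJ] = (-1/2·λ + 1) / (−λ + 1). Setting this equal to 13/10:
  -1/2·λ + 1 = 13/10·(−λ + 1)  ⇒  λ = 3/8
Then r = λ/(1−λ) = (3/8)/(5/8) = 3/5. Check: with r = 3/5, B = (0, 5/8) and [JXK]:[XBJ] = 13/10 as required.

r = 3/5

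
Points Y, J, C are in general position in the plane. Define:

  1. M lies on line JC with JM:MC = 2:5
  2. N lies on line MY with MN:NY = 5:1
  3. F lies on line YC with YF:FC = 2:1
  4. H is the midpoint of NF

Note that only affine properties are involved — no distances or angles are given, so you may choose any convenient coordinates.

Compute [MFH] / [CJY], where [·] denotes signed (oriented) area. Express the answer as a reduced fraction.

[MFH]:[CJY] = -25/126

Choose coordinates Y = (0, 0), J = (1, 0), C = (0, 1).
1. M lies on line JC with JM:MC = 2:5 ⇒ M = (5/7, 2/7)
2. N lies on line MY with MN:NY = 5:1 ⇒ N = (5/42, 1/21)
3. F lies on line YC with YF:FC = 2:1 ⇒ F = (0, 2/3)
4. H is the midpoint of NF ⇒ H = (5/84, 5/14)
2·[MFH] = 25/126, 2·[CJY] = -1
[MFH]:[CJY] = 25/126:-1 = -25/126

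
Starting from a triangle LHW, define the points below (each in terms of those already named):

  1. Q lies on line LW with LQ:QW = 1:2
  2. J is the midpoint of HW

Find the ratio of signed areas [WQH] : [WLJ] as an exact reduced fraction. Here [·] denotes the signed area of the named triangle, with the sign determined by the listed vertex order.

[WQH]:[WLJ] = 4/3

Choose coordinates L = (0, 0), H = (1, 0), W = (0, 1).
1. Q lies on line LW with LQ:QW = 1:2 ⇒ Q = (0, 1/3)
2. J is the midpoint of HW ⇒ J = (1/2, 1/2)
2·[WQH] = 2/3, 2·[WLJ] = 1/2
[WQH]:[WLJ] = 2/3:1/2 = 4/3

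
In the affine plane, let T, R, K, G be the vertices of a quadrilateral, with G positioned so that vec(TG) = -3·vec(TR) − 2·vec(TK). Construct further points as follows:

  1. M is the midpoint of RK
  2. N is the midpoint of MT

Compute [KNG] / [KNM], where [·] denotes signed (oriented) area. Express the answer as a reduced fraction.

Choose coordinates T = (0, 0), R = (1, 0), K = (0, 1), G = (-3, -2).
1. M is the midpoint of RK ⇒ M = (1/2, 1/2)
2. N is the midpoint of MT ⇒ N = (1/4, 1/4)
2·[KNG] = -3, 2·[KNM] = 1/4
[KNG]:[KNM] = -3:1/4 = -12

[KNG]:[KNM] = -12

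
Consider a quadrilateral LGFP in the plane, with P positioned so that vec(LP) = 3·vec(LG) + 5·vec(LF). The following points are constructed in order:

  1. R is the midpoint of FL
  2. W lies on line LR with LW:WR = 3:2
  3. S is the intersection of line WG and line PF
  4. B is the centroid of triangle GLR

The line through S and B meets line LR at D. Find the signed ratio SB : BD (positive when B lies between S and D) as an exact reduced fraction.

SB:BD = -16/7

Choose coordinates L = (0, 0), G = (1, 0), F = (0, 1), P = (3, 5).
1. R is the midpoint of FL ⇒ R = (0, 1/2)
2. W lies on line LR with LW:WR = 3:2 ⇒ W = (0, 3/10)
3. S is the intersection of line WG and line PF ⇒ S = (-3/7, 3/7)
4. B is the centroid of triangle GLR ⇒ B = (1/3, 1/6)
line SB meets LR at D = (0, 9/32)
B = S + t·(D−S) with t = 16/9, so SB:BD = 16/9:-7/9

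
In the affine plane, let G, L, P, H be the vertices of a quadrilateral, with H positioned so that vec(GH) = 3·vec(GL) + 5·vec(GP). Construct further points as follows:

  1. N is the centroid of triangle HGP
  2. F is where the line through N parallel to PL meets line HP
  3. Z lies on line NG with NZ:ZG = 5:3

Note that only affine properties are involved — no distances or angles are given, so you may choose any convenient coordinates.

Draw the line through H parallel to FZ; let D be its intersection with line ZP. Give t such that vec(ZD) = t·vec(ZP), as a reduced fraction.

Work in coordinates with G = (0, 0), L = (1, 0), P = (0, 1), H = (3, 5).
1. N is the centroid of triangle HGP ⇒ N = (1, 2)
2. F is where the line through N parallel to PL meets line HP ⇒ F = (6/7, 15/7)
3. Z lies on line NG with NZ:ZG = 5:3 ⇒ Z = (3/8, 3/4)
through H parallel to FZ: direction (-27/56, -39/28); meets ZP at D = (21/16, 1/8)
D = Z + t·(P−Z) with t = -5/2

t = -5/2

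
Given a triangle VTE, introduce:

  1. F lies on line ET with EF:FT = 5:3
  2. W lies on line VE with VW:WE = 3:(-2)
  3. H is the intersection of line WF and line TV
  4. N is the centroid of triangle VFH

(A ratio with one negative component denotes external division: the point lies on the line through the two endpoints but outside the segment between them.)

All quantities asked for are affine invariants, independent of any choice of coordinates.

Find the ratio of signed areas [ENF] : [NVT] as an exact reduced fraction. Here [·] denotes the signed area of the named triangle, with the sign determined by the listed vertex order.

[ENF]:[NVT] = 15/7

Assign V = (0, 0), T = (1, 0), E = (0, 1) — the answer is frame-independent, so this choice is without loss of generality.
1. F lies on line ET with EF:FT = 5:3 ⇒ F = (5/8, 3/8)
2. W lies on line VE with VW:WE = 3:(-2) ⇒ W = (0, 3)
3. H is the intersection of line WF and line TV ⇒ H = (5/7, 0)
4. N is the centroid of triangle VFH ⇒ N = (25/56, 1/8)
2·[ENF] = 15/56, 2·[NVT] = 1/8
[ENF]:[NVT] = 15/56:1/8 = 15/7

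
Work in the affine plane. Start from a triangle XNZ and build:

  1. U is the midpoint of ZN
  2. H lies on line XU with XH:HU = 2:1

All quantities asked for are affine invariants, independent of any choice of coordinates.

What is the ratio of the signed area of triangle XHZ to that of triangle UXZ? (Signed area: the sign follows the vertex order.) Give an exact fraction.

[XHZ]:[UXZ] = -2/3

Set X = (0, 0), N = (1, 0), Z = (0, 1); any affine frame gives the same invariant.
1. U is the midpoint of ZN ⇒ U = (1/2, 1/2)
2. H lies on line XU with XH:HU = 2:1 ⇒ H = (1/3, 1/3)
2·[XHZ] = 1/3, 2·[UXZ] = -1/2
[XHZ]:[UXZ] = 1/3:-1/2 = -2/3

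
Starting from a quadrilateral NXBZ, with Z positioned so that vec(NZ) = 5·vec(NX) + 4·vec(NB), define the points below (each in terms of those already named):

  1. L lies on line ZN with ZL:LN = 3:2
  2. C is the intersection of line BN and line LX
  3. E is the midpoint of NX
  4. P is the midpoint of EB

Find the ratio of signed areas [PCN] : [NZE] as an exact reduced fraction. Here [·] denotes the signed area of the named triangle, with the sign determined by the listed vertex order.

[PCN]:[NZE] = 1/5

Assign N = (0, 0), X = (1, 0), B = (0, 1), Z = (5, 4) — the answer is frame-independent, so this choice is without loss of generality.
1. L lies on line ZN with ZL:LN = 3:2 ⇒ L = (2, 8/5)
2. C is the intersection of line BN and line LX ⇒ C = (0, -8/5)
3. E is the midpoint of NX ⇒ E = (1/2, 0)
4. P is the midpoint of EB ⇒ P = (1/4, 1/2)
2·[PCN] = -2/5, 2·[NZE] = -2
[PCN]:[NZE] = -2/5:-2 = 1/5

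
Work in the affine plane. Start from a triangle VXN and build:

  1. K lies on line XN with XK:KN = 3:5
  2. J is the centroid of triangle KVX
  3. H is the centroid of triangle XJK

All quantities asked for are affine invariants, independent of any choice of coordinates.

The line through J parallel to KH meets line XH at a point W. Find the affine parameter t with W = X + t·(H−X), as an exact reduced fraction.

Choose coordinates V = (0, 0), X = (1, 0), N = (0, 1).
1. K lies on line XN with XK:KN = 3:5 ⇒ K = (5/8, 3/8)
2. J is the centroid of triangle KVX ⇒ J = (13/24, 1/8)
3. H is the centroid of triangle XJK ⇒ H = (13/18, 1/6)
through J parallel to KH: direction (7/72, -5/24); meets XH at W = (4/9, 1/3)
W = X + t·(H−X) with t = 2

t = 2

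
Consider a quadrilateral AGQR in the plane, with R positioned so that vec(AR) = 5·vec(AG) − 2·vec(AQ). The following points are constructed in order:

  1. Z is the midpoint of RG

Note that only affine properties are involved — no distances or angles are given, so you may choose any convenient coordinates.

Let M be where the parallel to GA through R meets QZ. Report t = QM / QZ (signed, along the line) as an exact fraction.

t = 3/2

Choose coordinates A = (0, 0), G = (1, 0), Q = (0, 1), R = (5, -2).
1. Z is the midpoint of RG ⇒ Z = (3, -1)
through R parallel to GA: direction (-1, 0); meets QZ at M = (9/2, -2)
M = Q + t·(Z−Q) with t = 3/2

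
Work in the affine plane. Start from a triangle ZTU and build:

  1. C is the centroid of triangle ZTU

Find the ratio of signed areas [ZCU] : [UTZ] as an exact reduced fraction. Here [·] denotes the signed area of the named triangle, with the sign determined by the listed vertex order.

Assign Z = (0, 0), T = (1, 0), U = (0, 1) — the answer is frame-independent, so this choice is without loss of generality.
1. C is the centroid of triangle ZTU ⇒ C = (1/3, 1/3)
2·[ZCU] = 1/3, 2·[UTZ] = -1
[ZCU]:[UTZ] = 1/3:-1 = -1/3

[ZCU]:[UTZ] = -1/3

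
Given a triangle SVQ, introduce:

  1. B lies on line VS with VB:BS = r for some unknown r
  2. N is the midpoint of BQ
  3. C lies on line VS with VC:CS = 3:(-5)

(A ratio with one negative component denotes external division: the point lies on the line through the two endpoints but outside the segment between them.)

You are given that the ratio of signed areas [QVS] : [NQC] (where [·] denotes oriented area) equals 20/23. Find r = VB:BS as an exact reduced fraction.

Choose coordinates S = (0, 0), V = (1, 0), Q = (0, 1).
1. With VB:BS = r, write λ = r/(r+1) so B = V + λ·(S−V); B is affine-linear in λ
2. N is the midpoint of BQ ⇒ N is an affine combination of earlier points and hence also affine-linear in λ
3. C lies on line VS with VC:CS = 3:(-5) ⇒ C = (5/2, 0)
Every point depending on B is an affine combination of B and λ-independent points, so each such coordinate is linear in λ; the λ² term in each signed area is a multiple of (S−V)×(S−V) = 0, so 2·[QVS] and 2·[NQC] are each linear in λ. Evaluating at λ=0 and λ=1:
  2·[QVS] = -1,   2·[NQC] = -1/2·λ − 3/4
So [QVS]:[NQC] = (-1) / (-1/2·λ − 3/4). Setting this equal to 20/23:
  -1 = 20/23·(-1/2·λ − 3/4)  ⇒  λ = 4/5
Then r = λ/(1−λ) = (4/5)/(1/5) = 4. Check: with r = 4, B = (1/5, 0) and [QVS]:[NQC] = 20/23 as required.

r = 4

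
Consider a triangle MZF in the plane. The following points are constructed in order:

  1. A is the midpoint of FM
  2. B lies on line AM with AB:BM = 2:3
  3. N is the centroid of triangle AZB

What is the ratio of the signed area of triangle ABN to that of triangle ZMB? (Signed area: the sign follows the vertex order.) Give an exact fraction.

[ABN]:[ZMB] = -2/9

Set M = (0, 0), Z = (1, 0), F = (0, 1); any affine frame gives the same invariant.
1. A is the midpoint of FM ⇒ A = (0, 1/2)
2. B lies on line AM with AB:BM = 2:3 ⇒ B = (0, 3/10)
3. N is the centroid of triangle AZB ⇒ N = (1/3, 4/15)
2·[ABN] = 1/15, 2·[ZMB] = -3/10
[ABN]:[ZMB] = 1/15:-3/10 = -2/9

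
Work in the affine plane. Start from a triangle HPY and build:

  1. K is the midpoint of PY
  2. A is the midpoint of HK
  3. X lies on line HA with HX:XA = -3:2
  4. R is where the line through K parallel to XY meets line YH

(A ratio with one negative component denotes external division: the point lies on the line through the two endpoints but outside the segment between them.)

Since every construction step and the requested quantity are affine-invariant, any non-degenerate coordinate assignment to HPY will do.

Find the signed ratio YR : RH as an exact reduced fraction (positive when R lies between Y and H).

Set H = (0, 0), P = (1, 0), Y = (0, 1); any affine frame gives the same invariant.
1. K is the midpoint of PY ⇒ K = (1/2, 1/2)
2. A is the midpoint of HK ⇒ A = (1/4, 1/4)
3. X lies on line HA with HX:XA = -3:2 ⇒ X = (3/4, 3/4)
4. R is where the line through K parallel to XY meets line YH ⇒ R = (0, 2/3)
R = Y + t·(H−Y) with t = 1/3, so YR:RH = t:(1−t) = 1/3:2/3

YR:RH = 1/2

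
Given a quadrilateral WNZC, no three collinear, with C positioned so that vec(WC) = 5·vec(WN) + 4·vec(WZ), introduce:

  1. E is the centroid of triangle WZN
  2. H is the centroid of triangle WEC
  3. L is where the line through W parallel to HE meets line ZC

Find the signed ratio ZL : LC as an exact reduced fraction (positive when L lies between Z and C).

ZL:LC = -13/2

Choose coordinates W = (0, 0), N = (1, 0), Z = (0, 1), C = (5, 4).
1. E is the centroid of triangle WZN ⇒ E = (1/3, 1/3)
2. H is the centroid of triangle WEC ⇒ H = (16/9, 13/9)
3. L is where the line through W parallel to HE meets line ZC ⇒ L = (65/11, 50/11)
L = Z + t·(C−Z) with t = 13/11, so ZL:LC = t:(1−t) = 13/11:-2/11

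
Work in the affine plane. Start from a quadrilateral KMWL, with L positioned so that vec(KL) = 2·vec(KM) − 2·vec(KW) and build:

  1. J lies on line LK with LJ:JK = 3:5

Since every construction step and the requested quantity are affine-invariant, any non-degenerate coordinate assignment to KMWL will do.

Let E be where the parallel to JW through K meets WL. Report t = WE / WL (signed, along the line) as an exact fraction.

t = -5/3

Assign K = (0, 0), M = (1, 0), W = (0, 1), L = (2, -2) — the answer is frame-independent, so this choice is without loss of generality.
1. J lies on line LK with LJ:JK = 3:5 ⇒ J = (5/4, -5/4)
through K parallel to JW: direction (-5/4, 9/4); meets WL at E = (-10/3, 6)
E = W + t·(L−W) with t = -5/3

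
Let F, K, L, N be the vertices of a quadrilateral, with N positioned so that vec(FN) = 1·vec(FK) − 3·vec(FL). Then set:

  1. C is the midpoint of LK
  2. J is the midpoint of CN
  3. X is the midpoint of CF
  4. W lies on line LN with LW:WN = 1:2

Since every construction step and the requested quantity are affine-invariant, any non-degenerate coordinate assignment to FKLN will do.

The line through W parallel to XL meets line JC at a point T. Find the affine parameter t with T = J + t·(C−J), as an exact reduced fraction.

Work in coordinates with F = (0, 0), K = (1, 0), L = (0, 1), N = (1, -3).
1. C is the midpoint of LK ⇒ C = (1/2, 1/2)
2. J is the midpoint of CN ⇒ J = (3/4, -5/4)
3. X is the midpoint of CF ⇒ X = (1/4, 1/4)
4. W lies on line LN with LW:WN = 1:2 ⇒ W = (1/3, -1/3)
through W parallel to XL: direction (-1/4, 3/4); meets JC at T = (5/6, -11/6)
T = J + t·(C−J) with t = -1/3

t = -1/3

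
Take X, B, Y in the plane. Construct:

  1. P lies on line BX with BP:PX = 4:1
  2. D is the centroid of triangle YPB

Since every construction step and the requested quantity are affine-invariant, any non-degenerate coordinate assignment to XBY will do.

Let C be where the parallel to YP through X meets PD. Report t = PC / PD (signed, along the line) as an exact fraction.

Assign X = (0, 0), B = (1, 0), Y = (0, 1) — the answer is frame-independent, so this choice is without loss of generality.
1. P lies on line BX with BP:PX = 4:1 ⇒ P = (1/5, 0)
2. D is the centroid of triangle YPB ⇒ D = (2/5, 1/3)
through X parallel to YP: direction (1/5, -1); meets PD at C = (1/20, -1/4)
C = P + t·(D−P) with t = -3/4

t = -3/4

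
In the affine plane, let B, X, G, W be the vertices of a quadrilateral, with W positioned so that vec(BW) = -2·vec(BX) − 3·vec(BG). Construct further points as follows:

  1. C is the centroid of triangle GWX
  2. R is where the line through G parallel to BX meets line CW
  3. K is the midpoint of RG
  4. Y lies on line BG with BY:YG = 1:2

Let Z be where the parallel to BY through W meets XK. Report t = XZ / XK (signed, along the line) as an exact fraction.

Work in coordinates with B = (0, 0), X = (1, 0), G = (0, 1), W = (-2, -3).
1. C is the centroid of triangle GWX ⇒ C = (-1/3, -2/3)
2. R is where the line through G parallel to BX meets line CW ⇒ R = (6/7, 1)
3. K is the midpoint of RG ⇒ K = (3/7, 1)
4. Y lies on line BG with BY:YG = 1:2 ⇒ Y = (0, 1/3)
through W parallel to BY: direction (0, 1/3); meets XK at Z = (-2, 21/4)
Z = X + t·(K−X) with t = 21/4

t = 21/4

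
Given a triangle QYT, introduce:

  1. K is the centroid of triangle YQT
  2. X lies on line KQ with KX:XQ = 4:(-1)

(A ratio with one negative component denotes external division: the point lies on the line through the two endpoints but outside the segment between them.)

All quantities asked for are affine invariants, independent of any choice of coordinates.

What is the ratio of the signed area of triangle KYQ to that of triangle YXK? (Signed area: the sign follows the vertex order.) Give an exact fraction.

[KYQ]:[YXK] = 3/4

Assign Q = (0, 0), Y = (1, 0), T = (0, 1) — the answer is frame-independent, so this choice is without loss of generality.
1. K is the centroid of triangle YQT ⇒ K = (1/3, 1/3)
2. X lies on line KQ with KX:XQ = 4:(-1) ⇒ X = (-1/9, -1/9)
2·[KYQ] = -1/3, 2·[YXK] = -4/9
[KYQ]:[YXK] = -1/3:-4/9 = 3/4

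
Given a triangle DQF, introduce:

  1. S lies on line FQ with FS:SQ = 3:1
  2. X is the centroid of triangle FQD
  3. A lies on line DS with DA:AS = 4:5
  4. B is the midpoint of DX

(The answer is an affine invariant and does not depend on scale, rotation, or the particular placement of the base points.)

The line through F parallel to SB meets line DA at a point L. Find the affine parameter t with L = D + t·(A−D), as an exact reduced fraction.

t = 63/4

Work in coordinates with D = (0, 0), Q = (1, 0), F = (0, 1).
1. S lies on line FQ with FS:SQ = 3:1 ⇒ S = (3/4, 1/4)
2. X is the centroid of triangle FQD ⇒ X = (1/3, 1/3)
3. A lies on line DS with DA:AS = 4:5 ⇒ A = (1/3, 1/9)
4. B is the midpoint of DX ⇒ B = (1/6, 1/6)
through F parallel to SB: direction (-7/12, -1/12); meets DA at L = (21/4, 7/4)
L = D + t·(A−D) with t = 63/4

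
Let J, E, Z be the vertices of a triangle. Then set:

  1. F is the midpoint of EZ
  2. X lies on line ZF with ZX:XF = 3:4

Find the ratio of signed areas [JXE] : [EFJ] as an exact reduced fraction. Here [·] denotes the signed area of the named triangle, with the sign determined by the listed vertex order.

[JXE]:[EFJ] = -11/7

Set J = (0, 0), E = (1, 0), Z = (0, 1); any affine frame gives the same invariant.
1. F is the midpoint of EZ ⇒ F = (1/2, 1/2)
2. X lies on line ZF with ZX:XF = 3:4 ⇒ X = (3/14, 11/14)
2·[JXE] = -11/14, 2·[EFJ] = 1/2
[JXE]:[EFJ] = -11/14:1/2 = -11/7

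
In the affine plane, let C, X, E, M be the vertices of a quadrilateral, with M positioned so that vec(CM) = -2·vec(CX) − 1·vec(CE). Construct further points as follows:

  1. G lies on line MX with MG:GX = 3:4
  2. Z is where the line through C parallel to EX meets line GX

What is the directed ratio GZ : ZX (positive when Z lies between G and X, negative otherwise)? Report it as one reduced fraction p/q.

Set C = (0, 0), X = (1, 0), E = (0, 1), M = (-2, -1); any affine frame gives the same invariant.
1. G lies on line MX with MG:GX = 3:4 ⇒ G = (-5/7, -4/7)
2. Z is where the line through C parallel to EX meets line GX ⇒ Z = (1/4, -1/4)
Z = G + t·(X−G) with t = 9/16, so GZ:ZX = t:(1−t) = 9/16:7/16

GZ:ZX = 9/7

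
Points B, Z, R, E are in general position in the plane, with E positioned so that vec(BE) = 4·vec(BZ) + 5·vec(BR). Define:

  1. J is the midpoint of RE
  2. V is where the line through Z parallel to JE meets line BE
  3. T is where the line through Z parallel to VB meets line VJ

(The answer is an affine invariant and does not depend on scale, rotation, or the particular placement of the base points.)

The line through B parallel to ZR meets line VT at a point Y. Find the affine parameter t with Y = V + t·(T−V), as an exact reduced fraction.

Set B = (0, 0), Z = (1, 0), R = (0, 1), E = (4, 5); any affine frame gives the same invariant.
1. J is the midpoint of RE ⇒ J = (2, 3)
2. V is where the line through Z parallel to JE meets line BE ⇒ V = (-4, -5)
3. T is where the line through Z parallel to VB meets line VJ ⇒ T = (-19, -25)
through B parallel to ZR: direction (-1, 1); meets VT at Y = (-1/7, 1/7)
Y = V + t·(T−V) with t = -9/35

t = -9/35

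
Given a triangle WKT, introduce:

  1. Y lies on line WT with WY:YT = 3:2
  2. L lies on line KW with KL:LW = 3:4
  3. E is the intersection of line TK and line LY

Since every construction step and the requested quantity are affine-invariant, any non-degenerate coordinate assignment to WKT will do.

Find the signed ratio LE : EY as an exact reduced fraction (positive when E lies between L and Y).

LE:EY = -15/14

Set W = (0, 0), K = (1, 0), T = (0, 1); any affine frame gives the same invariant.
1. Y lies on line WT with WY:YT = 3:2 ⇒ Y = (0, 3/5)
2. L lies on line KW with KL:LW = 3:4 ⇒ L = (4/7, 0)
3. E is the intersection of line TK and line LY ⇒ E = (-8, 9)
E = L + t·(Y−L) with t = 15, so LE:EY = t:(1−t) = 15:-14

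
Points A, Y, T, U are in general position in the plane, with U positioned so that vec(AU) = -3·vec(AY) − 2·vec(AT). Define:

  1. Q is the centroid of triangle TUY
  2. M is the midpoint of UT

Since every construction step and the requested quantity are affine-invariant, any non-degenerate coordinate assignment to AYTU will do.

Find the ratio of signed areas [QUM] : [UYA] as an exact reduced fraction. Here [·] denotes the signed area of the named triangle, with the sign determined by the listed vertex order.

Choose coordinates A = (0, 0), Y = (1, 0), T = (0, 1), U = (-3, -2).
1. Q is the centroid of triangle TUY ⇒ Q = (-2/3, -1/3)
2. M is the midpoint of UT ⇒ M = (-3/2, -1/2)
2·[QUM] = -1, 2·[UYA] = 2
[QUM]:[UYA] = -1:2 = -1/2

[QUM]:[UYA] = -1/2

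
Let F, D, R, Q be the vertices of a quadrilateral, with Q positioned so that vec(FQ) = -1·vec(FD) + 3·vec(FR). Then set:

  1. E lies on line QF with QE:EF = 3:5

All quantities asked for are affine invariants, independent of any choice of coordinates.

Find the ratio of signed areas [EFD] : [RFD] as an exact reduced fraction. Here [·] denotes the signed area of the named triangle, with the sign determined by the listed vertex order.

[EFD]:[RFD] = 15/8

Choose coordinates F = (0, 0), D = (1, 0), R = (0, 1), Q = (-1, 3).
1. E lies on line QF with QE:EF = 3:5 ⇒ E = (-5/8, 15/8)
2·[EFD] = 15/8, 2·[RFD] = 1
[EFD]:[RFD] = 15/8:1 = 15/8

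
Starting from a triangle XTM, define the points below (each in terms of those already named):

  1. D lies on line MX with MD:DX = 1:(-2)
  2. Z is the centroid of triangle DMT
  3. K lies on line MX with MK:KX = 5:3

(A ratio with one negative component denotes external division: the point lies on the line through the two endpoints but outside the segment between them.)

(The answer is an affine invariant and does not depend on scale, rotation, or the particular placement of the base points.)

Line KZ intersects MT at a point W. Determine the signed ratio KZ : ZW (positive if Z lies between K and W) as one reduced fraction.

KZ:ZW = -23/8

Assign X = (0, 0), T = (1, 0), M = (0, 1) — the answer is frame-independent, so this choice is without loss of generality.
1. D lies on line MX with MD:DX = 1:(-2) ⇒ D = (0, 2)
2. Z is the centroid of triangle DMT ⇒ Z = (1/3, 1)
3. K lies on line MX with MK:KX = 5:3 ⇒ K = (0, 3/8)
line KZ meets MT at W = (5/23, 18/23)
Z = K + t·(W−K) with t = 23/15, so KZ:ZW = 23/15:-8/15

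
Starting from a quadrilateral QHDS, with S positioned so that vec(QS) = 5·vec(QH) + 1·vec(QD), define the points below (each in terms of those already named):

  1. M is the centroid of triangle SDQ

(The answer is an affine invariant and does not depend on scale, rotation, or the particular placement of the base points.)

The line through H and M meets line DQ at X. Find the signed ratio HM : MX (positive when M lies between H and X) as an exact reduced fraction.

Set Q = (0, 0), H = (1, 0), D = (0, 1), S = (5, 1); any affine frame gives the same invariant.
1. M is the centroid of triangle SDQ ⇒ M = (5/3, 2/3)
line HM meets DQ at X = (0, -1)
M = H + t·(X−H) with t = -2/3, so HM:MX = -2/3:5/3

HM:MX = -2/5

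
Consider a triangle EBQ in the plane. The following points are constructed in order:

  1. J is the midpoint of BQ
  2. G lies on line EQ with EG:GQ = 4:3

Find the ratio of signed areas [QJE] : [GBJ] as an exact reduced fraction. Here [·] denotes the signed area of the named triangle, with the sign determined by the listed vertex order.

[QJE]:[GBJ] = -7/3

Set E = (0, 0), B = (1, 0), Q = (0, 1); any affine frame gives the same invariant.
1. J is the midpoint of BQ ⇒ J = (1/2, 1/2)
2. G lies on line EQ with EG:GQ = 4:3 ⇒ G = (0, 4/7)
2·[QJE] = -1/2, 2·[GBJ] = 3/14
[QJE]:[GBJ] = -1/2:3/14 = -7/3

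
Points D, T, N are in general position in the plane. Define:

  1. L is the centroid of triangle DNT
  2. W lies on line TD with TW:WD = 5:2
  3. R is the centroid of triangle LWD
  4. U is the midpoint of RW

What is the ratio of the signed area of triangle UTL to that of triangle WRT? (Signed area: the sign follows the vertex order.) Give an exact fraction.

[UTL]:[WRT] = -27/10

Work in coordinates with D = (0, 0), T = (1, 0), N = (0, 1).
1. L is the centroid of triangle DNT ⇒ L = (1/3, 1/3)
2. W lies on line TD with TW:WD = 5:2 ⇒ W = (2/7, 0)
3. R is the centroid of triangle LWD ⇒ R = (13/63, 1/9)
4. U is the midpoint of RW ⇒ U = (31/126, 1/18)
2·[UTL] = 3/14, 2·[WRT] = -5/63
[UTL]:[WRT] = 3/14:-5/63 = -27/10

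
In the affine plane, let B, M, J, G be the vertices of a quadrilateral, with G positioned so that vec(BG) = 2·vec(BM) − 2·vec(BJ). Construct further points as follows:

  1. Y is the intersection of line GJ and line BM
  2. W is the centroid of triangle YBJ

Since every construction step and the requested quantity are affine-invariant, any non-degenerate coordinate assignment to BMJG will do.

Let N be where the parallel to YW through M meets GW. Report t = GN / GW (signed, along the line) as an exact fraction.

Assign B = (0, 0), M = (1, 0), J = (0, 1), G = (2, -2) — the answer is frame-independent, so this choice is without loss of generality.
1. Y is the intersection of line GJ and line BM ⇒ Y = (2/3, 0)
2. W is the centroid of triangle YBJ ⇒ W = (2/9, 1/3)
through M parallel to YW: direction (-4/9, 1/3); meets GW at N = (-2/9, 11/12)
N = G + t·(W−G) with t = 5/4

t = 5/4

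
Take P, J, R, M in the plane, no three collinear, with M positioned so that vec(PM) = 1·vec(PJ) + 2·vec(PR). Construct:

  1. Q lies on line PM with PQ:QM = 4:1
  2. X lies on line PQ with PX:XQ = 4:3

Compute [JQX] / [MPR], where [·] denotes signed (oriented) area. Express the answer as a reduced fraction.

Assign P = (0, 0), J = (1, 0), R = (0, 1), M = (1, 2) — the answer is frame-independent, so this choice is without loss of generality.
1. Q lies on line PM with PQ:QM = 4:1 ⇒ Q = (4/5, 8/5)
2. X lies on line PQ with PX:XQ = 4:3 ⇒ X = (16/35, 32/35)
2·[JQX] = 24/35, 2·[MPR] = -1
[JQX]:[MPR] = 24/35:-1 = -24/35

[JQX]:[MPR] = -24/35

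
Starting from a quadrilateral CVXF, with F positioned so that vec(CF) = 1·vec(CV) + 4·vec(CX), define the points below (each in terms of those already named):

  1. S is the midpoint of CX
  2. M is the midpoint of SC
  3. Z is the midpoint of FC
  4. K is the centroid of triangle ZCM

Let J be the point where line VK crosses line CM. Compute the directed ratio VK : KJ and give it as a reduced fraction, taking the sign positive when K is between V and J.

Assign C = (0, 0), V = (1, 0), X = (0, 1), F = (1, 4) — the answer is frame-independent, so this choice is without loss of generality.
1. S is the midpoint of CX ⇒ S = (0, 1/2)
2. M is the midpoint of SC ⇒ M = (0, 1/4)
3. Z is the midpoint of FC ⇒ Z = (1/2, 2)
4. K is the centroid of triangle ZCM ⇒ K = (1/6, 3/4)
line VK meets CM at J = (0, 9/10)
K = V + t·(J−V) with t = 5/6, so VK:KJ = 5/6:1/6

VK:KJ = 5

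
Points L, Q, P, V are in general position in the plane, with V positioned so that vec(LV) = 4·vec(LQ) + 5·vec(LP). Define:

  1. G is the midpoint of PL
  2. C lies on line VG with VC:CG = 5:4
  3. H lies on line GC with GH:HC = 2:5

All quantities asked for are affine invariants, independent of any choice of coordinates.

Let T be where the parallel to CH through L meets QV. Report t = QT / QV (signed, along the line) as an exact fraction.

Set L = (0, 0), Q = (1, 0), P = (0, 1), V = (4, 5); any affine frame gives the same invariant.
1. G is the midpoint of PL ⇒ G = (0, 1/2)
2. C lies on line VG with VC:CG = 5:4 ⇒ C = (16/9, 5/2)
3. H lies on line GC with GH:HC = 2:5 ⇒ H = (32/63, 15/14)
through L parallel to CH: direction (-80/63, -10/7); meets QV at T = (40/13, 45/13)
T = Q + t·(V−Q) with t = 9/13

t = 9/13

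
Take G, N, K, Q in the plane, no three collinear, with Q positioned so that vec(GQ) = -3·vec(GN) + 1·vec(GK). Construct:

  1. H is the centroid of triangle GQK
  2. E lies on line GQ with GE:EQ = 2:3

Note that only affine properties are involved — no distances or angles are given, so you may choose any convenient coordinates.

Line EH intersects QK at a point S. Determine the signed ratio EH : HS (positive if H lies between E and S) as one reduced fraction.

EH:HS = 4/5

Set G = (0, 0), N = (1, 0), K = (0, 1), Q = (-3, 1); any affine frame gives the same invariant.
1. H is the centroid of triangle GQK ⇒ H = (-1, 2/3)
2. E lies on line GQ with GE:EQ = 2:3 ⇒ E = (-6/5, 2/5)
line EH meets QK at S = (-3/4, 1)
H = E + t·(S−E) with t = 4/9, so EH:HS = 4/9:5/9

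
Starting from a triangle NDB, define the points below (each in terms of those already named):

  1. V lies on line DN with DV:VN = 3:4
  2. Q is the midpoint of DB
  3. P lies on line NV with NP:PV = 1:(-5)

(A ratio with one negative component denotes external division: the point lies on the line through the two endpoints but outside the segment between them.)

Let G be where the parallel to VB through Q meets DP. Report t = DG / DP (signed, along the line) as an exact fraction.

t = 3/16

Set N = (0, 0), D = (1, 0), B = (0, 1); any affine frame gives the same invariant.
1. V lies on line DN with DV:VN = 3:4 ⇒ V = (4/7, 0)
2. Q is the midpoint of DB ⇒ Q = (1/2, 1/2)
3. P lies on line NV with NP:PV = 1:(-5) ⇒ P = (-1/7, 0)
through Q parallel to VB: direction (-4/7, 1); meets DP at G = (11/14, 0)
G = D + t·(P−D) with t = 3/16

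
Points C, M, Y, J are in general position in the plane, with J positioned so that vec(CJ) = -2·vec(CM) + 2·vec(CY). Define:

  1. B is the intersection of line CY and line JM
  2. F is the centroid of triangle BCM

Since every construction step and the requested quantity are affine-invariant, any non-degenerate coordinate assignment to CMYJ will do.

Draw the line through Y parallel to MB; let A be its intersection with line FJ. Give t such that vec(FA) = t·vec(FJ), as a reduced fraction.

t = 5/2

Assign C = (0, 0), M = (1, 0), Y = (0, 1), J = (-2, 2) — the answer is frame-independent, so this choice is without loss of generality.
1. B is the intersection of line CY and line JM ⇒ B = (0, 2/3)
2. F is the centroid of triangle BCM ⇒ F = (1/3, 2/9)
through Y parallel to MB: direction (-1, 2/3); meets FJ at A = (-11/2, 14/3)
A = F + t·(J−F) with t = 5/2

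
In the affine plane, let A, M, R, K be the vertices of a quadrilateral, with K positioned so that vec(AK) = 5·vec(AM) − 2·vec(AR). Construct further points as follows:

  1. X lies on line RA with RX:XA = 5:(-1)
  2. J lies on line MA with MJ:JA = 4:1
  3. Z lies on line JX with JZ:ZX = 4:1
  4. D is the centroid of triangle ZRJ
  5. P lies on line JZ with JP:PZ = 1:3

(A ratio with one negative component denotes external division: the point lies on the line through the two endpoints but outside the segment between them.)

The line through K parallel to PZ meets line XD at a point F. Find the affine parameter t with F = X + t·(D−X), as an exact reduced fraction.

t = -96/5

Work in coordinates with A = (0, 0), M = (1, 0), R = (0, 1), K = (5, -2).
1. X lies on line RA with RX:XA = 5:(-1) ⇒ X = (0, -1/4)
2. J lies on line MA with MJ:JA = 4:1 ⇒ J = (1/5, 0)
3. Z lies on line JX with JZ:ZX = 4:1 ⇒ Z = (1/25, -1/5)
4. D is the centroid of triangle ZRJ ⇒ D = (2/25, 4/15)
5. P lies on line JZ with JP:PZ = 1:3 ⇒ P = (4/25, -1/20)
through K parallel to PZ: direction (-3/25, -3/20); meets XD at F = (-192/125, -1017/100)
F = X + t·(D−X) with t = -96/5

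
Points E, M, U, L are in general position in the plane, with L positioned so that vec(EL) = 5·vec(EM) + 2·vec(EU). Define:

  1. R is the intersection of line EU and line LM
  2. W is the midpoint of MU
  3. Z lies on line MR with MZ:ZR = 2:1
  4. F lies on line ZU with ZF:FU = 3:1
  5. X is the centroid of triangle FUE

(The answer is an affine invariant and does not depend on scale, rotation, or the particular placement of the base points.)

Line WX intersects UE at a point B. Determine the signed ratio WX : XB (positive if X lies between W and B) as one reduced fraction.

WX:XB = 17

Set E = (0, 0), M = (1, 0), U = (0, 1), L = (5, 2); any affine frame gives the same invariant.
1. R is the intersection of line EU and line LM ⇒ R = (0, -1/2)
2. W is the midpoint of MU ⇒ W = (1/2, 1/2)
3. Z lies on line MR with MZ:ZR = 2:1 ⇒ Z = (1/3, -1/3)
4. F lies on line ZU with ZF:FU = 3:1 ⇒ F = (1/12, 2/3)
5. X is the centroid of triangle FUE ⇒ X = (1/36, 5/9)
line WX meets UE at B = (0, 19/34)
X = W + t·(B−W) with t = 17/18, so WX:XB = 17/18:1/18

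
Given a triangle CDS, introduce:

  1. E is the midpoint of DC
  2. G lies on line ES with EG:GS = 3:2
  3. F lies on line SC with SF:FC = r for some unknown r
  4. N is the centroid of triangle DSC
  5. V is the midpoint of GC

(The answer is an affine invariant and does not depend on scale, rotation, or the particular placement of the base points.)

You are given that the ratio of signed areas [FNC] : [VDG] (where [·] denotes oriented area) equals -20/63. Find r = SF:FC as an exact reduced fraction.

Work in coordinates with C = (0, 0), D = (1, 0), S = (0, 1).
1. E is the midpoint of DC ⇒ E = (1/2, 0)
2. G lies on line ES with EG:GS = 3:2 ⇒ G = (1/5, 3/5)
3. With SF:FC = r, write λ = r/(r+1) so F = S + λ·(C−S); F is affine-linear in λ
4. N is the centroid of triangle DSC ⇒ N = (1/3, 1/3)
5. V is the midpoint of GC ⇒ V = (1/10, 3/10)
Every point depending on F is an affine combination of F and λ-independent points, so each such coordinate is linear in λ; the λ² term in each signed area is a multiple of (C−S)×(C−S) = 0, so 2·[FNC] and 2·[VDG] are each linear in λ. Evaluating at λ=0 and λ=1:
  2·[FNC] = 1/3·λ − 1/3,   2·[VDG] = 3/10
So [FNC]:[VDG] = (1/3·λ − 1/3) / (3/10). Setting this equal to -20/63:
  1/3·λ − 1/3 = -20/63·(3/10)  ⇒  λ = 5/7
Then r = λ/(1−λ) = (5/7)/(2/7) = 5/2. Check: with r = 5/2, F = (0, 2/7) and [FNC]:[VDG] = -20/63 as required.

r = 5/2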